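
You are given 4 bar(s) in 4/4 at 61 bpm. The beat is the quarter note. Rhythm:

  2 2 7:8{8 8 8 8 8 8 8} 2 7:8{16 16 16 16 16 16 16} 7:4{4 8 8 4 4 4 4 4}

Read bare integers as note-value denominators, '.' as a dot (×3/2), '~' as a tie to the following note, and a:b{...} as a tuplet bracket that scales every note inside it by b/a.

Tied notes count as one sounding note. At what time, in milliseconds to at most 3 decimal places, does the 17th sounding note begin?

1. 0.0ms @ 0 + 1967.213ms (2)
2. 1967.213ms @ 2 + 1967.213ms (2)
3. 3934.426ms @ 4 + 562.061ms (4/7)
4. 4496.487ms @ 32/7 + 562.061ms (4/7)
5. 5058.548ms @ 36/7 + 562.061ms (4/7)
6. 5620.609ms @ 40/7 + 562.061ms (4/7)
7. 6182.67ms @ 44/7 + 562.061ms (4/7)
8. 6744.731ms @ 48/7 + 562.061ms (4/7)
9. 7306.792ms @ 52/7 + 562.061ms (4/7)
10. 7868.852ms @ 8 + 1967.213ms (2)
11. 9836.066ms @ 10 + 281.03ms (2/7)
12. 10117.096ms @ 72/7 + 281.03ms (2/7)
13. 10398.126ms @ 74/7 + 281.03ms (2/7)
14. 10679.157ms @ 76/7 + 281.03ms (2/7)
15. 10960.187ms @ 78/7 + 281.03ms (2/7)
16. 11241.218ms @ 80/7 + 281.03ms (2/7)
17. 11522.248ms @ 82/7 + 281.03ms (2/7)
18. 11803.279ms @ 12 + 562.061ms (4/7)
19. 12365.34ms @ 88/7 + 281.03ms (2/7)
20. 12646.37ms @ 90/7 + 281.03ms (2/7)
21. 12927.4ms @ 92/7 + 562.061ms (4/7)
22. 13489.461ms @ 96/7 + 562.061ms (4/7)
23. 14051.522ms @ 100/7 + 562.061ms (4/7)
24. 14613.583ms @ 104/7 + 562.061ms (4/7)
25. 15175.644ms @ 108/7 + 562.061ms (4/7)

note 17 onset = 82/7b = 11522.248ms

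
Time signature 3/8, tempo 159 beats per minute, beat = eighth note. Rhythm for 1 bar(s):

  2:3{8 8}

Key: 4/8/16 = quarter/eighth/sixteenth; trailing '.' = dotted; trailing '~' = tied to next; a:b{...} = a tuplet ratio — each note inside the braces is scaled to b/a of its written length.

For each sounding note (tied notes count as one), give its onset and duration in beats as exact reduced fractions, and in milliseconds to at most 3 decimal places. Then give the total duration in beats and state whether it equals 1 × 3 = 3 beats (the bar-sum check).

1) 0.0ms=0b +566.038ms=3/2b
2) 566.038ms=3/2b +566.038ms=3/2b
Σ=3b of 3 (159bpm 3/8) — PASS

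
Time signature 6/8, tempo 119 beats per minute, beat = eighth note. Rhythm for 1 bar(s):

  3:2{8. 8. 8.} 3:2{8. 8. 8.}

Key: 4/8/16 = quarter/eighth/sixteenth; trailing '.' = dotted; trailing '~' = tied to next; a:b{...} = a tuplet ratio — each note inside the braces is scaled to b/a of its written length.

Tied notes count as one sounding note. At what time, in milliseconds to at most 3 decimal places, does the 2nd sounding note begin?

1. 0.0ms @ 0 + 504.202ms (1)
2. 504.202ms @ 1 + 504.202ms (1)
3. 1008.403ms @ 2 + 504.202ms (1)
4. 1512.605ms @ 3 + 504.202ms (1)
5. 2016.807ms @ 4 + 504.202ms (1)
6. 2521.008ms @ 5 + 504.202ms (1)

note 2 onset = 1b = 504.202ms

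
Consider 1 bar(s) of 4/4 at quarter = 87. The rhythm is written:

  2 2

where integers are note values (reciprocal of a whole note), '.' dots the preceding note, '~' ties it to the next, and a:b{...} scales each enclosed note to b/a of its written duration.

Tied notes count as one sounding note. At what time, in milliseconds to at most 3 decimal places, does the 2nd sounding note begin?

1. 0.0ms @ 0 + 1379.31ms (2)
2. 1379.31ms @ 2 + 1379.31ms (2)

note 2 onset = 2b = 1379.31ms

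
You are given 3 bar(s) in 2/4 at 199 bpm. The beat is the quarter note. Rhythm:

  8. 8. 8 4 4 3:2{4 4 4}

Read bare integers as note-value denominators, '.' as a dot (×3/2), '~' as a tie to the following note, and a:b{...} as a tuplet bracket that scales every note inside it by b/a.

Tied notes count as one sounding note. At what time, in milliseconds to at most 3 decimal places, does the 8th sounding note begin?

note 8 onset = 16/3b = 1608.04ms

1. 0.0ms @ 0 + 226.131ms (3/4)
2. 226.131ms @ 3/4 + 226.131ms (3/4)
3. 452.261ms @ 3/2 + 150.754ms (1/2)
4. 603.015ms @ 2 + 301.508ms (1)
5. 904.523ms @ 3 + 301.508ms (1)
6. 1206.03ms @ 4 + 201.005ms (2/3)
7. 1407.035ms @ 14/3 + 201.005ms (2/3)
8. 1608.04ms @ 16/3 + 201.005ms (2/3)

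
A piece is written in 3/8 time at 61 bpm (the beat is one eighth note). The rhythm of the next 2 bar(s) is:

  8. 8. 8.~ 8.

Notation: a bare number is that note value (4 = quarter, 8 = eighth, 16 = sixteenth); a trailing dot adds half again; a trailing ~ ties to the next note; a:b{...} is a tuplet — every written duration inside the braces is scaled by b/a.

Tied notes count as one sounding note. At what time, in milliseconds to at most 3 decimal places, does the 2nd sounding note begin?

note 2 onset = 3/2b = 1475.41ms

1. 0.0ms @ 0 + 1475.41ms (3/2)
2. 1475.41ms @ 3/2 + 1475.41ms (3/2)
3. 2950.82ms @ 3 + 2950.82ms (3)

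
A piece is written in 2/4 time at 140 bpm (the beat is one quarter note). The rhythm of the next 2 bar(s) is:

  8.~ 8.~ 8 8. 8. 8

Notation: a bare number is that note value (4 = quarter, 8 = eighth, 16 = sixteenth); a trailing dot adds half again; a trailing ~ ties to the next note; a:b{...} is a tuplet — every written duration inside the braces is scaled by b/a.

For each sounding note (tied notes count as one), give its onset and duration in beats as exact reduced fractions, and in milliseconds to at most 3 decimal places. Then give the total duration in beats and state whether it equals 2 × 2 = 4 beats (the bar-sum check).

1) 0.0ms=0b +857.143ms=2b
2) 857.143ms=2b +321.429ms=3/4b
3) 1178.571ms=11/4b +321.429ms=3/4b
4) 1500.0ms=7/2b +214.286ms=1/2b
Σ=4b of 4 (140bpm 2/4) — PASS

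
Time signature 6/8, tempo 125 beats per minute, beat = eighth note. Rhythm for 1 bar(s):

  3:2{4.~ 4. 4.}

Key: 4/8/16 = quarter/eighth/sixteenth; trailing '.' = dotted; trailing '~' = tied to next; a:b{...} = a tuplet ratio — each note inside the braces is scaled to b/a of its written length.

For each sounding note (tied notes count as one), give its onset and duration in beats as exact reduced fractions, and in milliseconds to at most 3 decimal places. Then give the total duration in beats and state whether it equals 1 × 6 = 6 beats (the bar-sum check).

1) 0.0ms=0b +1920.0ms=4b
2) 1920.0ms=4b +960.0ms=2b
Σ=6b of 6 (125bpm 6/8) — PASS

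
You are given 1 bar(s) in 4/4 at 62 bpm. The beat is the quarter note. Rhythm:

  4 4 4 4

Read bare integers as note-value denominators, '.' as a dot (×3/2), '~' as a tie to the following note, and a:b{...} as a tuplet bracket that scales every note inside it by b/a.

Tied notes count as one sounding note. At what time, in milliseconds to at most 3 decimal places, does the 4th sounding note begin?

1. 0.0ms @ 0 + 967.742ms (1)
2. 967.742ms @ 1 + 967.742ms (1)
3. 1935.484ms @ 2 + 967.742ms (1)
4. 2903.226ms @ 3 + 967.742ms (1)

note 4 onset = 3b = 2903.226ms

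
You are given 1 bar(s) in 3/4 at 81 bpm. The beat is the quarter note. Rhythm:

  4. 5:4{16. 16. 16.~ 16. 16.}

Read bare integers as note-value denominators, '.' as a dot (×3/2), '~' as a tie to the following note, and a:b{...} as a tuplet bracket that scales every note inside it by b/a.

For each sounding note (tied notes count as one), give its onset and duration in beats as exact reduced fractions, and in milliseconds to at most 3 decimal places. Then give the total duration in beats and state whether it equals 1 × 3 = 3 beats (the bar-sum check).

1) 0.0ms=0b +1111.111ms=3/2b
2) 1111.111ms=3/2b +222.222ms=3/10b
3) 1333.333ms=9/5b +222.222ms=3/10b
4) 1555.556ms=21/10b +444.444ms=3/5b
5) 2000.0ms=27/10b +222.222ms=3/10b
Σ=3b of 3 (81bpm 3/4) — PASS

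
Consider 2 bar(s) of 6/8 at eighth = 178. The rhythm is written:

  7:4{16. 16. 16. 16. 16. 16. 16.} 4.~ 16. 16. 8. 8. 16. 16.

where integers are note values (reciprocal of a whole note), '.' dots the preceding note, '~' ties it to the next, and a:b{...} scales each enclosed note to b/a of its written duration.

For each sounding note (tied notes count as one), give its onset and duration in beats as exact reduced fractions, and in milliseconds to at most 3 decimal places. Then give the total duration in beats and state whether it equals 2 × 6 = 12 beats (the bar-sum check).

1) 0.0ms=0b +144.462ms=3/7b
2) 144.462ms=3/7b +144.462ms=3/7b
3) 288.925ms=6/7b +144.462ms=3/7b
4) 433.387ms=9/7b +144.462ms=3/7b
5) 577.849ms=12/7b +144.462ms=3/7b
6) 722.311ms=15/7b +144.462ms=3/7b
7) 866.774ms=18/7b +144.462ms=3/7b
8) 1011.236ms=3b +1264.045ms=15/4b
9) 2275.281ms=27/4b +252.809ms=3/4b
10) 2528.09ms=15/2b +505.618ms=3/2b
11) 3033.708ms=9b +505.618ms=3/2b
12) 3539.326ms=21/2b +252.809ms=3/4b
13) 3792.135ms=45/4b +252.809ms=3/4b
Σ=12b of 12 (178bpm 6/8) — PASS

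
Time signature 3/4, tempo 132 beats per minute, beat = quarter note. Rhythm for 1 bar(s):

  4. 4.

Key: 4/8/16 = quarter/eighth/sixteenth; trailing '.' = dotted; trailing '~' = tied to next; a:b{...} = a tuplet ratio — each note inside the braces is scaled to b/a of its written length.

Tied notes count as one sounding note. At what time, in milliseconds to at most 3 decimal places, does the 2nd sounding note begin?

note 2 onset = 3/2b = 681.818ms

1. 0.0ms @ 0 + 681.818ms (3/2)
2. 681.818ms @ 3/2 + 681.818ms (3/2)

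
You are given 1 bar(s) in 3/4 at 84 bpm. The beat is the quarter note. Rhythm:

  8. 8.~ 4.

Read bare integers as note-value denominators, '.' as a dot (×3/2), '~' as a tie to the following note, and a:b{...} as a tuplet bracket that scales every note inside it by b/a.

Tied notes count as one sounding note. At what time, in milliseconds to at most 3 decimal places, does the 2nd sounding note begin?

note 2 onset = 3/4b = 535.714ms

1. 0.0ms @ 0 + 535.714ms (3/4)
2. 535.714ms @ 3/4 + 1607.143ms (9/4)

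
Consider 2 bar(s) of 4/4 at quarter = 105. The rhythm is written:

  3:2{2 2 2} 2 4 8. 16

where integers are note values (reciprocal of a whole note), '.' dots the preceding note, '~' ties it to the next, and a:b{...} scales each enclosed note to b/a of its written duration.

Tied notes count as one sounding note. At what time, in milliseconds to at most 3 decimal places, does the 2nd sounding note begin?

1. 0.0ms @ 0 + 761.905ms (4/3)
2. 761.905ms @ 4/3 + 761.905ms (4/3)
3. 1523.81ms @ 8/3 + 761.905ms (4/3)
4. 2285.714ms @ 4 + 1142.857ms (2)
5. 3428.571ms @ 6 + 571.429ms (1)
6. 4000.0ms @ 7 + 428.571ms (3/4)
7. 4428.571ms @ 31/4 + 142.857ms (1/4)

note 2 onset = 4/3b = 761.905ms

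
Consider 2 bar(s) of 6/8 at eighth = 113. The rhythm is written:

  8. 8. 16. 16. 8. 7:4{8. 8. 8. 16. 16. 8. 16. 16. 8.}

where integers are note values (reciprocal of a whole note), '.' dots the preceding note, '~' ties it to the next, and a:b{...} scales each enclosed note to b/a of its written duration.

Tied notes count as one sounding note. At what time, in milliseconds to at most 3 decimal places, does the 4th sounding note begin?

1. 0.0ms @ 0 + 796.46ms (3/2)
2. 796.46ms @ 3/2 + 796.46ms (3/2)
3. 1592.92ms @ 3 + 398.23ms (3/4)
4. 1991.15ms @ 15/4 + 398.23ms (3/4)
5. 2389.381ms @ 9/2 + 796.46ms (3/2)
6. 3185.841ms @ 6 + 455.12ms (6/7)
7. 3640.961ms @ 48/7 + 455.12ms (6/7)
8. 4096.081ms @ 54/7 + 455.12ms (6/7)
9. 4551.201ms @ 60/7 + 227.56ms (3/7)
10. 4778.761ms @ 9 + 227.56ms (3/7)
11. 5006.321ms @ 66/7 + 455.12ms (6/7)
12. 5461.441ms @ 72/7 + 227.56ms (3/7)
13. 5689.001ms @ 75/7 + 227.56ms (3/7)
14. 5916.561ms @ 78/7 + 455.12ms (6/7)

note 4 onset = 15/4b = 1991.15ms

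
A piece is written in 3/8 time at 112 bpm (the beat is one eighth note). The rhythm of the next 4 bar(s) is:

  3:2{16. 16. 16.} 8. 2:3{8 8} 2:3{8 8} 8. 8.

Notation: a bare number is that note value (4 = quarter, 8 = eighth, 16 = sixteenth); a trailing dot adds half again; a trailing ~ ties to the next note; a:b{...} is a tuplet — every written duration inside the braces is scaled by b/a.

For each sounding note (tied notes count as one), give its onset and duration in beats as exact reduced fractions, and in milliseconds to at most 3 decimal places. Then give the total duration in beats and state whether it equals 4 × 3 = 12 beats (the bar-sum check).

1) 0.0ms=0b +267.857ms=1/2b
2) 267.857ms=1/2b +267.857ms=1/2b
3) 535.714ms=1b +267.857ms=1/2b
4) 803.571ms=3/2b +803.571ms=3/2b
5) 1607.143ms=3b +803.571ms=3/2b
6) 2410.714ms=9/2b +803.571ms=3/2b
7) 3214.286ms=6b +803.571ms=3/2b
8) 4017.857ms=15/2b +803.571ms=3/2b
9) 4821.429ms=9b +803.571ms=3/2b
10) 5625.0ms=21/2b +803.571ms=3/2b
Σ=12b of 12 (112bpm 3/8) — PASS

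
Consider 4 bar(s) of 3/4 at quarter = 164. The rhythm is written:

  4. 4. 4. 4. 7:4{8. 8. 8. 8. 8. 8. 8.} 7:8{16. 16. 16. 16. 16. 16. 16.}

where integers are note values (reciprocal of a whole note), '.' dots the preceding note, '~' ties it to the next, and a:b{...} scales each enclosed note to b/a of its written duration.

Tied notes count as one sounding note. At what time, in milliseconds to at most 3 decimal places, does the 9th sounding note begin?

1. 0.0ms @ 0 + 548.78ms (3/2)
2. 548.78ms @ 3/2 + 548.78ms (3/2)
3. 1097.561ms @ 3 + 548.78ms (3/2)
4. 1646.341ms @ 9/2 + 548.78ms (3/2)
5. 2195.122ms @ 6 + 156.794ms (3/7)
6. 2351.916ms @ 45/7 + 156.794ms (3/7)
7. 2508.711ms @ 48/7 + 156.794ms (3/7)
8. 2665.505ms @ 51/7 + 156.794ms (3/7)
9. 2822.3ms @ 54/7 + 156.794ms (3/7)
10. 2979.094ms @ 57/7 + 156.794ms (3/7)
11. 3135.889ms @ 60/7 + 156.794ms (3/7)
12. 3292.683ms @ 9 + 156.794ms (3/7)
13. 3449.477ms @ 66/7 + 156.794ms (3/7)
14. 3606.272ms @ 69/7 + 156.794ms (3/7)
15. 3763.066ms @ 72/7 + 156.794ms (3/7)
16. 3919.861ms @ 75/7 + 156.794ms (3/7)
17. 4076.655ms @ 78/7 + 156.794ms (3/7)
18. 4233.449ms @ 81/7 + 156.794ms (3/7)

note 9 onset = 54/7b = 2822.3ms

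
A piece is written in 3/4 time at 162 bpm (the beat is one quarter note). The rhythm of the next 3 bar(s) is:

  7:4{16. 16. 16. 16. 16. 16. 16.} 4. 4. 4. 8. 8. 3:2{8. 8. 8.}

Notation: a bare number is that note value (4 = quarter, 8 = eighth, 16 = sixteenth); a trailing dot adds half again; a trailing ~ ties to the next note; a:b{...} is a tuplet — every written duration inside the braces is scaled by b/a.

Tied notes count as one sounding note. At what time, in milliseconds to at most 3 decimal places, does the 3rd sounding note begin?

1. 0.0ms @ 0 + 79.365ms (3/14)
2. 79.365ms @ 3/14 + 79.365ms (3/14)
3. 158.73ms @ 3/7 + 79.365ms (3/14)
4. 238.095ms @ 9/14 + 79.365ms (3/14)
5. 317.46ms @ 6/7 + 79.365ms (3/14)
6. 396.825ms @ 15/14 + 79.365ms (3/14)
7. 476.19ms @ 9/7 + 79.365ms (3/14)
8. 555.556ms @ 3/2 + 555.556ms (3/2)
9. 1111.111ms @ 3 + 555.556ms (3/2)
10. 1666.667ms @ 9/2 + 555.556ms (3/2)
11. 2222.222ms @ 6 + 277.778ms (3/4)
12. 2500.0ms @ 27/4 + 277.778ms (3/4)
13. 2777.778ms @ 15/2 + 185.185ms (1/2)
14. 2962.963ms @ 8 + 185.185ms (1/2)
15. 3148.148ms @ 17/2 + 185.185ms (1/2)

note 3 onset = 3/7b = 158.73ms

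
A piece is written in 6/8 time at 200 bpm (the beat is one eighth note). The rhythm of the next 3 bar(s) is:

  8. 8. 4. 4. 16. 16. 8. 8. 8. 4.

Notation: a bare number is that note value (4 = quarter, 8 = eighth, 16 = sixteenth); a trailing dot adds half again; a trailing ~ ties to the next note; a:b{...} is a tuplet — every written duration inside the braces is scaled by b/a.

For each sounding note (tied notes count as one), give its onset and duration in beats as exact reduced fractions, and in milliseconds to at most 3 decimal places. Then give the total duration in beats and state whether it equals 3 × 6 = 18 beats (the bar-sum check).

1) 0.0ms=0b +450.0ms=3/2b
2) 450.0ms=3/2b +450.0ms=3/2b
3) 900.0ms=3b +900.0ms=3b
4) 1800.0ms=6b +900.0ms=3b
5) 2700.0ms=9b +225.0ms=3/4b
6) 2925.0ms=39/4b +225.0ms=3/4b
7) 3150.0ms=21/2b +450.0ms=3/2b
8) 3600.0ms=12b +450.0ms=3/2b
9) 4050.0ms=27/2b +450.0ms=3/2b
10) 4500.0ms=15b +900.0ms=3b
Σ=18b of 18 (200bpm 6/8) — PASS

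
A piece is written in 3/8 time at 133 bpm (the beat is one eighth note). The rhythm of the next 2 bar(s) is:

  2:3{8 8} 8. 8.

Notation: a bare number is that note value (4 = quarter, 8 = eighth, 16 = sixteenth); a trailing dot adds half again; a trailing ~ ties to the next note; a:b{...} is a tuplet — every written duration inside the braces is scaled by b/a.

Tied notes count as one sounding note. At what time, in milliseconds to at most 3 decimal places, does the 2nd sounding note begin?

note 2 onset = 3/2b = 676.692ms

1. 0.0ms @ 0 + 676.692ms (3/2)
2. 676.692ms @ 3/2 + 676.692ms (3/2)
3. 1353.383ms @ 3 + 676.692ms (3/2)
4. 2030.075ms @ 9/2 + 676.692ms (3/2)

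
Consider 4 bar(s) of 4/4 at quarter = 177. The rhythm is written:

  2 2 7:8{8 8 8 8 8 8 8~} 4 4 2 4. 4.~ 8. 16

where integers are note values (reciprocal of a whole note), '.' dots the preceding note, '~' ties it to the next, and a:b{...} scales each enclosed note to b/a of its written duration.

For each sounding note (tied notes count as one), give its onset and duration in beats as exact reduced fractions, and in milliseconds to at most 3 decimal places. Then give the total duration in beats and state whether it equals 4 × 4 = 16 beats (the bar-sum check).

1) 0.0ms=0b +677.966ms=2b
2) 677.966ms=2b +677.966ms=2b
3) 1355.932ms=4b +193.705ms=4/7b
4) 1549.637ms=32/7b +193.705ms=4/7b
5) 1743.341ms=36/7b +193.705ms=4/7b
6) 1937.046ms=40/7b +193.705ms=4/7b
7) 2130.751ms=44/7b +193.705ms=4/7b
8) 2324.455ms=48/7b +193.705ms=4/7b
9) 2518.16ms=52/7b +532.688ms=11/7b
10) 3050.847ms=9b +338.983ms=1b
11) 3389.831ms=10b +677.966ms=2b
12) 4067.797ms=12b +508.475ms=3/2b
13) 4576.271ms=27/2b +762.712ms=9/4b
14) 5338.983ms=63/4b +84.746ms=1/4b
Σ=16b of 16 (177bpm 4/4) — PASS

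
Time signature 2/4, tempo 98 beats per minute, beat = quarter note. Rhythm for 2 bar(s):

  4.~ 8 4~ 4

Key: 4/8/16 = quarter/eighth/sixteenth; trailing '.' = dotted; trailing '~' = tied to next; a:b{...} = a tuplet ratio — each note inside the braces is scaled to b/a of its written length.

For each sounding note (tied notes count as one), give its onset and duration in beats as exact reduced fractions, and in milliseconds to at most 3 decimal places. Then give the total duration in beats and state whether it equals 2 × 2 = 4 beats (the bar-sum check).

1) 0.0ms=0b +1224.49ms=2b
2) 1224.49ms=2b +1224.49ms=2b
Σ=4b of 4 (98bpm 2/4) — PASS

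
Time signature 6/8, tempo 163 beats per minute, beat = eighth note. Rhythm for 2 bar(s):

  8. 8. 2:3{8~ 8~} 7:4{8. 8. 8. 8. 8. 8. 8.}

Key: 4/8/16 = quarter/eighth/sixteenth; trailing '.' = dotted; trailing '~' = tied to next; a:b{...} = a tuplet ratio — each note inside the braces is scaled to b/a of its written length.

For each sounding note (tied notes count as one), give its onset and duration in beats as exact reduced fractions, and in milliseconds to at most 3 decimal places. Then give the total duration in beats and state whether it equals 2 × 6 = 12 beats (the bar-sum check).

1) 0.0ms=0b +552.147ms=3/2b
2) 552.147ms=3/2b +552.147ms=3/2b
3) 1104.294ms=3b +1419.807ms=27/7b
4) 2524.102ms=48/7b +315.513ms=6/7b
5) 2839.614ms=54/7b +315.513ms=6/7b
6) 3155.127ms=60/7b +315.513ms=6/7b
7) 3470.64ms=66/7b +315.513ms=6/7b
8) 3786.152ms=72/7b +315.513ms=6/7b
9) 4101.665ms=78/7b +315.513ms=6/7b
Σ=12b of 12 (163bpm 6/8) — PASS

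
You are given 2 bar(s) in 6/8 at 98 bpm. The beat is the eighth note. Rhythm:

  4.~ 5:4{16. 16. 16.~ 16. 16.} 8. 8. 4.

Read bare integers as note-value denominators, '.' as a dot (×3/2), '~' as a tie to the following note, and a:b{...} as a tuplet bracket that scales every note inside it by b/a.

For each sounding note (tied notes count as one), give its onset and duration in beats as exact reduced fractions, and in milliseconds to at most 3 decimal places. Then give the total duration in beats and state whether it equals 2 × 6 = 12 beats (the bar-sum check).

1) 0.0ms=0b +2204.082ms=18/5b
2) 2204.082ms=18/5b +367.347ms=3/5b
3) 2571.429ms=21/5b +734.694ms=6/5b
4) 3306.122ms=27/5b +367.347ms=3/5b
5) 3673.469ms=6b +918.367ms=3/2b
6) 4591.837ms=15/2b +918.367ms=3/2b
7) 5510.204ms=9b +1836.735ms=3b
Σ=12b of 12 (98bpm 6/8) — PASS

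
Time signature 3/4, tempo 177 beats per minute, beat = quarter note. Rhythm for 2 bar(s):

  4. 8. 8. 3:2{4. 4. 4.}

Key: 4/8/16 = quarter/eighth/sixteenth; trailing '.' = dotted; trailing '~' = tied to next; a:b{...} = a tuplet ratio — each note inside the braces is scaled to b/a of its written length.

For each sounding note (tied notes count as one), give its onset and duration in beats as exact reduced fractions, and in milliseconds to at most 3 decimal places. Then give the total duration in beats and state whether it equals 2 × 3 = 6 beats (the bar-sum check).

1) 0.0ms=0b +508.475ms=3/2b
2) 508.475ms=3/2b +254.237ms=3/4b
3) 762.712ms=9/4b +254.237ms=3/4b
4) 1016.949ms=3b +338.983ms=1b
5) 1355.932ms=4b +338.983ms=1b
6) 1694.915ms=5b +338.983ms=1b
Σ=6b of 6 (177bpm 3/4) — PASS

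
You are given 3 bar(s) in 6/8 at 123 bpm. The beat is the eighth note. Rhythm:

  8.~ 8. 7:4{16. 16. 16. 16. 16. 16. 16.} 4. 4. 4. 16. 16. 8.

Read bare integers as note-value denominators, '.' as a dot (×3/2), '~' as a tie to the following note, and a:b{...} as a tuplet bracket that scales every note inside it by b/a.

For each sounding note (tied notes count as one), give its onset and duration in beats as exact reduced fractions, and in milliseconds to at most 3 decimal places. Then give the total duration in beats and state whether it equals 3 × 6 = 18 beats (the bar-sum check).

1) 0.0ms=0b +1463.415ms=3b
2) 1463.415ms=3b +209.059ms=3/7b
3) 1672.474ms=24/7b +209.059ms=3/7b
4) 1881.533ms=27/7b +209.059ms=3/7b
5) 2090.592ms=30/7b +209.059ms=3/7b
6) 2299.652ms=33/7b +209.059ms=3/7b
7) 2508.711ms=36/7b +209.059ms=3/7b
8) 2717.77ms=39/7b +209.059ms=3/7b
9) 2926.829ms=6b +1463.415ms=3b
10) 4390.244ms=9b +1463.415ms=3b
11) 5853.659ms=12b +1463.415ms=3b
12) 7317.073ms=15b +365.854ms=3/4b
13) 7682.927ms=63/4b +365.854ms=3/4b
14) 8048.78ms=33/2b +731.707ms=3/2b
Σ=18b of 18 (123bpm 6/8) — PASS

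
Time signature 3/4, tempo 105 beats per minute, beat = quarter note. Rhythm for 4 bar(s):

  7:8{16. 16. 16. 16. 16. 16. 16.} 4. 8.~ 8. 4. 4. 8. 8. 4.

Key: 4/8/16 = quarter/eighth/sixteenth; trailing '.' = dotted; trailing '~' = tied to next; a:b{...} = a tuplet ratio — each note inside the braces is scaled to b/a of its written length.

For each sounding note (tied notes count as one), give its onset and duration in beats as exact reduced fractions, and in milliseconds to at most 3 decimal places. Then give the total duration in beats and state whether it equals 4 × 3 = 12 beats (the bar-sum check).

1) 0.0ms=0b +244.898ms=3/7b
2) 244.898ms=3/7b +244.898ms=3/7b
3) 489.796ms=6/7b +244.898ms=3/7b
4) 734.694ms=9/7b +244.898ms=3/7b
5) 979.592ms=12/7b +244.898ms=3/7b
6) 1224.49ms=15/7b +244.898ms=3/7b
7) 1469.388ms=18/7b +244.898ms=3/7b
8) 1714.286ms=3b +857.143ms=3/2b
9) 2571.429ms=9/2b +857.143ms=3/2b
10) 3428.571ms=6b +857.143ms=3/2b
11) 4285.714ms=15/2b +857.143ms=3/2b
12) 5142.857ms=9b +428.571ms=3/4b
13) 5571.429ms=39/4b +428.571ms=3/4b
14) 6000.0ms=21/2b +857.143ms=3/2b
Σ=12b of 12 (105bpm 3/4) — PASS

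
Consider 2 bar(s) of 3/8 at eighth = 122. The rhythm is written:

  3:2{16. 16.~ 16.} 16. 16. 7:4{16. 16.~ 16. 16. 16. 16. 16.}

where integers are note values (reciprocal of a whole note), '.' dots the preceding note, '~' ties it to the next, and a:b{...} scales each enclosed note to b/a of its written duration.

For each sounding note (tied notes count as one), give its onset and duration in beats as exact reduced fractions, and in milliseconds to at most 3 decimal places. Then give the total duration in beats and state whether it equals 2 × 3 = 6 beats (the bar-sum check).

1) 0.0ms=0b +245.902ms=1/2b
2) 245.902ms=1/2b +491.803ms=1b
3) 737.705ms=3/2b +368.852ms=3/4b
4) 1106.557ms=9/4b +368.852ms=3/4b
5) 1475.41ms=3b +210.773ms=3/7b
6) 1686.183ms=24/7b +421.546ms=6/7b
7) 2107.728ms=30/7b +210.773ms=3/7b
8) 2318.501ms=33/7b +210.773ms=3/7b
9) 2529.274ms=36/7b +210.773ms=3/7b
10) 2740.047ms=39/7b +210.773ms=3/7b
Σ=6b of 6 (122bpm 3/8) — PASS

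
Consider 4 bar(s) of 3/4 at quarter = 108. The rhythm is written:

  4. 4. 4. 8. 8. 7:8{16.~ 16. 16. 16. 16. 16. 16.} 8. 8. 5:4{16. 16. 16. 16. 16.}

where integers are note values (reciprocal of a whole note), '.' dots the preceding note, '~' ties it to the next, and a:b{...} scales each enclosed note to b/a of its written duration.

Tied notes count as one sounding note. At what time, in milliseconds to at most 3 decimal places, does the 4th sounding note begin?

1. 0.0ms @ 0 + 833.333ms (3/2)
2. 833.333ms @ 3/2 + 833.333ms (3/2)
3. 1666.667ms @ 3 + 833.333ms (3/2)
4. 2500.0ms @ 9/2 + 416.667ms (3/4)
5. 2916.667ms @ 21/4 + 416.667ms (3/4)
6. 3333.333ms @ 6 + 476.19ms (6/7)
7. 3809.524ms @ 48/7 + 238.095ms (3/7)
8. 4047.619ms @ 51/7 + 238.095ms (3/7)
9. 4285.714ms @ 54/7 + 238.095ms (3/7)
10. 4523.81ms @ 57/7 + 238.095ms (3/7)
11. 4761.905ms @ 60/7 + 238.095ms (3/7)
12. 5000.0ms @ 9 + 416.667ms (3/4)
13. 5416.667ms @ 39/4 + 416.667ms (3/4)
14. 5833.333ms @ 21/2 + 166.667ms (3/10)
15. 6000.0ms @ 54/5 + 166.667ms (3/10)
16. 6166.667ms @ 111/10 + 166.667ms (3/10)
17. 6333.333ms @ 57/5 + 166.667ms (3/10)
18. 6500.0ms @ 117/10 + 166.667ms (3/10)

note 4 onset = 9/2b = 2500.0ms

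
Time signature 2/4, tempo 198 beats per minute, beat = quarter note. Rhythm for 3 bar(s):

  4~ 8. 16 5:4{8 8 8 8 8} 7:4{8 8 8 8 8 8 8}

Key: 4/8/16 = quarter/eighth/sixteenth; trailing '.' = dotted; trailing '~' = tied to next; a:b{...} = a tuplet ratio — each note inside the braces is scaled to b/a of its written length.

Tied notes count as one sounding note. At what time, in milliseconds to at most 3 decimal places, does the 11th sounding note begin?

note 11 onset = 34/7b = 1471.861ms

1. 0.0ms @ 0 + 530.303ms (7/4)
2. 530.303ms @ 7/4 + 75.758ms (1/4)
3. 606.061ms @ 2 + 121.212ms (2/5)
4. 727.273ms @ 12/5 + 121.212ms (2/5)
5. 848.485ms @ 14/5 + 121.212ms (2/5)
6. 969.697ms @ 16/5 + 121.212ms (2/5)
7. 1090.909ms @ 18/5 + 121.212ms (2/5)
8. 1212.121ms @ 4 + 86.58ms (2/7)
9. 1298.701ms @ 30/7 + 86.58ms (2/7)
10. 1385.281ms @ 32/7 + 86.58ms (2/7)
11. 1471.861ms @ 34/7 + 86.58ms (2/7)
12. 1558.442ms @ 36/7 + 86.58ms (2/7)
13. 1645.022ms @ 38/7 + 86.58ms (2/7)
14. 1731.602ms @ 40/7 + 86.58ms (2/7)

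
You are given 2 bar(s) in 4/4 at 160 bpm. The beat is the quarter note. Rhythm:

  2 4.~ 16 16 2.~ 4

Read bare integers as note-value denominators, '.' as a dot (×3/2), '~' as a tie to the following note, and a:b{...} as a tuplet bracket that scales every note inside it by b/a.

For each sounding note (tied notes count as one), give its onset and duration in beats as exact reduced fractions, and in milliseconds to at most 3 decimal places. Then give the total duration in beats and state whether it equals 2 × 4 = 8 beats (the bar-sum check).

1) 0.0ms=0b +750.0ms=2b
2) 750.0ms=2b +656.25ms=7/4b
3) 1406.25ms=15/4b +93.75ms=1/4b
4) 1500.0ms=4b +1500.0ms=4b
Σ=8b of 8 (160bpm 4/4) — PASS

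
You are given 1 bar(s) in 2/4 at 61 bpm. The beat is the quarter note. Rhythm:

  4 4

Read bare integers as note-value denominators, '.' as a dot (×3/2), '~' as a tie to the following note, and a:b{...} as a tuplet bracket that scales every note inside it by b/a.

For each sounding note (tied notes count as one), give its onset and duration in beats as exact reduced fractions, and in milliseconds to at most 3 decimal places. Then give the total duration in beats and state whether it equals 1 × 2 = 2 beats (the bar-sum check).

1) 0.0ms=0b +983.607ms=1b
2) 983.607ms=1b +983.607ms=1b
Σ=2b of 2 (61bpm 2/4) — PASS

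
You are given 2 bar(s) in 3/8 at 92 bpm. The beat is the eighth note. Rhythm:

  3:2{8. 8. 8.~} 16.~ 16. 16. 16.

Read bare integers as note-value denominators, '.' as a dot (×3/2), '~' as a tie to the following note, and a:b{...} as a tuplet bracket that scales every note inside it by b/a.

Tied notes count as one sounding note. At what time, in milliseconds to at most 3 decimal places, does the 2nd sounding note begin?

note 2 onset = 1b = 652.174ms

1. 0.0ms @ 0 + 652.174ms (1)
2. 652.174ms @ 1 + 652.174ms (1)
3. 1304.348ms @ 2 + 1630.435ms (5/2)
4. 2934.783ms @ 9/2 + 489.13ms (3/4)
5. 3423.913ms @ 21/4 + 489.13ms (3/4)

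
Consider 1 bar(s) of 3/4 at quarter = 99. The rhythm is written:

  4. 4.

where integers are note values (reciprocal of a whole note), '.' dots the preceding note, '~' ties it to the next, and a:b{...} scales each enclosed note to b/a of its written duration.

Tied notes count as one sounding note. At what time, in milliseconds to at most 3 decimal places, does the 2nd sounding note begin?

note 2 onset = 3/2b = 909.091ms

1. 0.0ms @ 0 + 909.091ms (3/2)
2. 909.091ms @ 3/2 + 909.091ms (3/2)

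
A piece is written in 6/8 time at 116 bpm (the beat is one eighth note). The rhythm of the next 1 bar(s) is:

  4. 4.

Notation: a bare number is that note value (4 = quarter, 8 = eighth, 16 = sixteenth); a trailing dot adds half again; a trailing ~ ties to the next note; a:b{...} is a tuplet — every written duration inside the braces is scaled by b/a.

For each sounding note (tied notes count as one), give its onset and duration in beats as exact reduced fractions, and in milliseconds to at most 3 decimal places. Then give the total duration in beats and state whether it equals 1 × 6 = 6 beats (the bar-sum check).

1) 0.0ms=0b +1551.724ms=3b
2) 1551.724ms=3b +1551.724ms=3b
Σ=6b of 6 (116bpm 6/8) — PASS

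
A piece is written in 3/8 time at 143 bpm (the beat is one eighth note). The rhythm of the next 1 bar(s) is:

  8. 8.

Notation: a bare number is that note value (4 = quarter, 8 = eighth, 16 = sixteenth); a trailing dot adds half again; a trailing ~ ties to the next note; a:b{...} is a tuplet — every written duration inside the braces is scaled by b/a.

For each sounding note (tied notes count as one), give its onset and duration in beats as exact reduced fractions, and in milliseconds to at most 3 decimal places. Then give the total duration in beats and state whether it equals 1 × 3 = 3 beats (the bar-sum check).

1) 0.0ms=0b +629.371ms=3/2b
2) 629.371ms=3/2b +629.371ms=3/2b
Σ=3b of 3 (143bpm 3/8) — PASS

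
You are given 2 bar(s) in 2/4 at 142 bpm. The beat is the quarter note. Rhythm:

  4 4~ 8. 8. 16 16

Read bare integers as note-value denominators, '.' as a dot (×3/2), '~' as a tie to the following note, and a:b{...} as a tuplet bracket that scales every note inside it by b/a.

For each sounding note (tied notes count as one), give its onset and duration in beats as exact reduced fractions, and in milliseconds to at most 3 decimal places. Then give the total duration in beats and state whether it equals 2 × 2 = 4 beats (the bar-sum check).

1) 0.0ms=0b +422.535ms=1b
2) 422.535ms=1b +739.437ms=7/4b
3) 1161.972ms=11/4b +316.901ms=3/4b
4) 1478.873ms=7/2b +105.634ms=1/4b
5) 1584.507ms=15/4b +105.634ms=1/4b
Σ=4b of 4 (142bpm 2/4) — PASS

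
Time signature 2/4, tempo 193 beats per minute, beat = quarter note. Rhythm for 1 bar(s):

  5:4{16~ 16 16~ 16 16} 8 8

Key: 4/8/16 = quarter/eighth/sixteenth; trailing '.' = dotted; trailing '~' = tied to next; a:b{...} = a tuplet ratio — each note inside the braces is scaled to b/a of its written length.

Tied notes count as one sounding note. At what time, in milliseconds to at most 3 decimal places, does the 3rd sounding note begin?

note 3 onset = 4/5b = 248.705ms

1. 0.0ms @ 0 + 124.352ms (2/5)
2. 124.352ms @ 2/5 + 124.352ms (2/5)
3. 248.705ms @ 4/5 + 62.176ms (1/5)
4. 310.881ms @ 1 + 155.44ms (1/2)
5. 466.321ms @ 3/2 + 155.44ms (1/2)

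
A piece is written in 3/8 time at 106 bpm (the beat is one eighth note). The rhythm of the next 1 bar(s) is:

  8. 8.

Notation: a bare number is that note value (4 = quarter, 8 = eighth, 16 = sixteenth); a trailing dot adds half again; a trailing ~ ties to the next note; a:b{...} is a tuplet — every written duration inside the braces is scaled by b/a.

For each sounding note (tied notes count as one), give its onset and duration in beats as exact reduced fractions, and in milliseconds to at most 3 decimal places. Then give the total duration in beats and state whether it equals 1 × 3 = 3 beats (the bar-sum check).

1) 0.0ms=0b +849.057ms=3/2b
2) 849.057ms=3/2b +849.057ms=3/2b
Σ=3b of 3 (106bpm 3/8) — PASS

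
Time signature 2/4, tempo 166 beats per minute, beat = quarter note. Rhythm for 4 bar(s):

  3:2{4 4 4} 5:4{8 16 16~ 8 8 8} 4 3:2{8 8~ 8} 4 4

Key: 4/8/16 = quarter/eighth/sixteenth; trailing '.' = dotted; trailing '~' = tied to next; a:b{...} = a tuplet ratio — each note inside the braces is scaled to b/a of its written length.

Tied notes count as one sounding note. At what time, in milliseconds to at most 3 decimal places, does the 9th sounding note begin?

note 9 onset = 4b = 1445.783ms

1. 0.0ms @ 0 + 240.964ms (2/3)
2. 240.964ms @ 2/3 + 240.964ms (2/3)
3. 481.928ms @ 4/3 + 240.964ms (2/3)
4. 722.892ms @ 2 + 144.578ms (2/5)
5. 867.47ms @ 12/5 + 72.289ms (1/5)
6. 939.759ms @ 13/5 + 216.867ms (3/5)
7. 1156.627ms @ 16/5 + 144.578ms (2/5)
8. 1301.205ms @ 18/5 + 144.578ms (2/5)
9. 1445.783ms @ 4 + 361.446ms (1)
10. 1807.229ms @ 5 + 120.482ms (1/3)
11. 1927.711ms @ 16/3 + 240.964ms (2/3)
12. 2168.675ms @ 6 + 361.446ms (1)
13. 2530.12ms @ 7 + 361.446ms (1)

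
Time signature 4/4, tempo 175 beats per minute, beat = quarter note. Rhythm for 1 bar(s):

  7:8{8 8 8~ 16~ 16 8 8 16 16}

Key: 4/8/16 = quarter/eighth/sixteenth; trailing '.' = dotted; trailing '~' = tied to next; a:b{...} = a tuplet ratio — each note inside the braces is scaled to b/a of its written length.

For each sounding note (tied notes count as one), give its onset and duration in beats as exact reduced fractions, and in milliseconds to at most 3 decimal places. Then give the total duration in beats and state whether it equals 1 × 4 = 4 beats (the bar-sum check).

1) 0.0ms=0b +195.918ms=4/7b
2) 195.918ms=4/7b +195.918ms=4/7b
3) 391.837ms=8/7b +391.837ms=8/7b
4) 783.673ms=16/7b +195.918ms=4/7b
5) 979.592ms=20/7b +195.918ms=4/7b
6) 1175.51ms=24/7b +97.959ms=2/7b
7) 1273.469ms=26/7b +97.959ms=2/7b
Σ=4b of 4 (175bpm 4/4) — PASS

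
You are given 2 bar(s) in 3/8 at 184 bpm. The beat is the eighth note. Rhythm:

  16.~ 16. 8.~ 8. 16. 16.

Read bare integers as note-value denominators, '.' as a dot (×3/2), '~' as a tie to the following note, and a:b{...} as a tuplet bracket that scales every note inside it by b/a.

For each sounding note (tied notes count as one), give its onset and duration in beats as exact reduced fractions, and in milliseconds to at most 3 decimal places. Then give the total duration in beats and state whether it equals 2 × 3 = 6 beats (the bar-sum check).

1) 0.0ms=0b +489.13ms=3/2b
2) 489.13ms=3/2b +978.261ms=3b
3) 1467.391ms=9/2b +244.565ms=3/4b
4) 1711.957ms=21/4b +244.565ms=3/4b
Σ=6b of 6 (184bpm 3/8) — PASS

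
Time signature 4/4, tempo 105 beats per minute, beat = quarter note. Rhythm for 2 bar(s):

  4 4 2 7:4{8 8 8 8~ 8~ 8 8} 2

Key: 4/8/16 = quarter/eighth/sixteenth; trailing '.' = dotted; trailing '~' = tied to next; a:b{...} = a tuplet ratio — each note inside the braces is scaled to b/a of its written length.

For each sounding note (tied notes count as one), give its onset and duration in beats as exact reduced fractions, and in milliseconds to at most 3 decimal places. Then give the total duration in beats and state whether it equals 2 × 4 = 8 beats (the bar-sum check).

1) 0.0ms=0b +571.429ms=1b
2) 571.429ms=1b +571.429ms=1b
3) 1142.857ms=2b +1142.857ms=2b
4) 2285.714ms=4b +163.265ms=2/7b
5) 2448.98ms=30/7b +163.265ms=2/7b
6) 2612.245ms=32/7b +163.265ms=2/7b
7) 2775.51ms=34/7b +489.796ms=6/7b
8) 3265.306ms=40/7b +163.265ms=2/7b
9) 3428.571ms=6b +1142.857ms=2b
Σ=8b of 8 (105bpm 4/4) — PASS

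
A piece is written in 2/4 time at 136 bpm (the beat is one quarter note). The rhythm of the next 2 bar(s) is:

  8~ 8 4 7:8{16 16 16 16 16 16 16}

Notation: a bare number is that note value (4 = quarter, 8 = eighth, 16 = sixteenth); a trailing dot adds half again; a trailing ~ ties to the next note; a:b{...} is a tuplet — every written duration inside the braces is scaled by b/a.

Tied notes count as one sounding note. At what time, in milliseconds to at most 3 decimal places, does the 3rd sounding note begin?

1. 0.0ms @ 0 + 441.176ms (1)
2. 441.176ms @ 1 + 441.176ms (1)
3. 882.353ms @ 2 + 126.05ms (2/7)
4. 1008.403ms @ 16/7 + 126.05ms (2/7)
5. 1134.454ms @ 18/7 + 126.05ms (2/7)
6. 1260.504ms @ 20/7 + 126.05ms (2/7)
7. 1386.555ms @ 22/7 + 126.05ms (2/7)
8. 1512.605ms @ 24/7 + 126.05ms (2/7)
9. 1638.655ms @ 26/7 + 126.05ms (2/7)

note 3 onset = 2b = 882.353ms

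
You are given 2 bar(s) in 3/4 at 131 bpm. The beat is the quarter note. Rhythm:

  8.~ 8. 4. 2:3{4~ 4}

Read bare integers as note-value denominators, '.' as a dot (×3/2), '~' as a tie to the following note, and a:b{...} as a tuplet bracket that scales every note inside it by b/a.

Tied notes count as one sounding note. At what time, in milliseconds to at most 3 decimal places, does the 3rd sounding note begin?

note 3 onset = 3b = 1374.046ms

1. 0.0ms @ 0 + 687.023ms (3/2)
2. 687.023ms @ 3/2 + 687.023ms (3/2)
3. 1374.046ms @ 3 + 1374.046ms (3)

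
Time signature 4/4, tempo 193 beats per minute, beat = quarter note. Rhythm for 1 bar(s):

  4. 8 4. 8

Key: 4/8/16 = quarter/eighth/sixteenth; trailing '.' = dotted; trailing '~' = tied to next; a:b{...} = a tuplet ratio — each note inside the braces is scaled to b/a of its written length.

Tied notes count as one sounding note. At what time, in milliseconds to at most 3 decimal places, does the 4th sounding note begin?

note 4 onset = 7/2b = 1088.083ms

1. 0.0ms @ 0 + 466.321ms (3/2)
2. 466.321ms @ 3/2 + 155.44ms (1/2)
3. 621.762ms @ 2 + 466.321ms (3/2)
4. 1088.083ms @ 7/2 + 155.44ms (1/2)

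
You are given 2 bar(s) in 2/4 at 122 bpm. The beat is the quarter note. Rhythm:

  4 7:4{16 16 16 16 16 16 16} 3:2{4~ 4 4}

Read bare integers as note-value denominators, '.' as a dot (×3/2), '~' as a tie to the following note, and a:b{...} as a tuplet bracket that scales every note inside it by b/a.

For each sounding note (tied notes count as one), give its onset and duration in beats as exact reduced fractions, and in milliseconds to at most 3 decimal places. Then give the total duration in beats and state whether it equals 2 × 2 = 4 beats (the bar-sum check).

1) 0.0ms=0b +491.803ms=1b
2) 491.803ms=1b +70.258ms=1/7b
3) 562.061ms=8/7b +70.258ms=1/7b
4) 632.319ms=9/7b +70.258ms=1/7b
5) 702.576ms=10/7b +70.258ms=1/7b
6) 772.834ms=11/7b +70.258ms=1/7b
7) 843.091ms=12/7b +70.258ms=1/7b
8) 913.349ms=13/7b +70.258ms=1/7b
9) 983.607ms=2b +655.738ms=4/3b
10) 1639.344ms=10/3b +327.869ms=2/3b
Σ=4b of 4 (122bpm 2/4) — PASS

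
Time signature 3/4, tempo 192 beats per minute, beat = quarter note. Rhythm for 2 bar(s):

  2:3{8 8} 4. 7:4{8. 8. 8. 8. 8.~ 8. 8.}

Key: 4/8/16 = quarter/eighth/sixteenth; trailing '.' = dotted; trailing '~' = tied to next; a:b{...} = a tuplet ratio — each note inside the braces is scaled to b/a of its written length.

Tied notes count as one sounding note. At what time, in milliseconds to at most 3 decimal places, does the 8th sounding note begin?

note 8 onset = 33/7b = 1473.214ms

1. 0.0ms @ 0 + 234.375ms (3/4)
2. 234.375ms @ 3/4 + 234.375ms (3/4)
3. 468.75ms @ 3/2 + 468.75ms (3/2)
4. 937.5ms @ 3 + 133.929ms (3/7)
5. 1071.429ms @ 24/7 + 133.929ms (3/7)
6. 1205.357ms @ 27/7 + 133.929ms (3/7)
7. 1339.286ms @ 30/7 + 133.929ms (3/7)
8. 1473.214ms @ 33/7 + 267.857ms (6/7)
9. 1741.071ms @ 39/7 + 133.929ms (3/7)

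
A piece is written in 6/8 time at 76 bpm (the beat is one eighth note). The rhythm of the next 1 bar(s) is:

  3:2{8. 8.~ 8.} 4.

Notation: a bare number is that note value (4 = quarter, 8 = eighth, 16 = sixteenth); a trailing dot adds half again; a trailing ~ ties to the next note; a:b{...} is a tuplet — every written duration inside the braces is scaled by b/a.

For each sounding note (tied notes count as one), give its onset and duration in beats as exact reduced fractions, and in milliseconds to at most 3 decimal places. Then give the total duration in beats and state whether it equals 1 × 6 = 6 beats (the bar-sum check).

1) 0.0ms=0b +789.474ms=1b
2) 789.474ms=1b +1578.947ms=2b
3) 2368.421ms=3b +2368.421ms=3b
Σ=6b of 6 (76bpm 6/8) — PASS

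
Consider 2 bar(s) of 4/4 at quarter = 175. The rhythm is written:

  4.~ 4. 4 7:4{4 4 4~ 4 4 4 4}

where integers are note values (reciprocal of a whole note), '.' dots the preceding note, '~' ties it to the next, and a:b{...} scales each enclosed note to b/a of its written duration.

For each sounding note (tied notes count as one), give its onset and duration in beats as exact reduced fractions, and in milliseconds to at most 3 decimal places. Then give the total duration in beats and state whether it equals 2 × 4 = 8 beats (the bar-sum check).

1) 0.0ms=0b +1028.571ms=3b
2) 1028.571ms=3b +342.857ms=1b
3) 1371.429ms=4b +195.918ms=4/7b
4) 1567.347ms=32/7b +195.918ms=4/7b
5) 1763.265ms=36/7b +391.837ms=8/7b
6) 2155.102ms=44/7b +195.918ms=4/7b
7) 2351.02ms=48/7b +195.918ms=4/7b
8) 2546.939ms=52/7b +195.918ms=4/7b
Σ=8b of 8 (175bpm 4/4) — PASS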